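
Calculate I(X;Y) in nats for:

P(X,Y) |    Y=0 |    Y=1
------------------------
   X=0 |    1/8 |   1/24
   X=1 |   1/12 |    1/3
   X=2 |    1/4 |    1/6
0.1070 nats

Mutual information: I(X;Y) = H(X) + H(Y) - H(X,Y)

Marginals:
P(X) = (1/6, 5/12, 5/12), H(X) = 1.0282 nats
P(Y) = (11/24, 13/24), H(Y) = 0.6897 nats

Joint entropy: H(X,Y) = 1.6108 nats

I(X;Y) = 1.0282 + 0.6897 - 1.6108 = 0.1070 nats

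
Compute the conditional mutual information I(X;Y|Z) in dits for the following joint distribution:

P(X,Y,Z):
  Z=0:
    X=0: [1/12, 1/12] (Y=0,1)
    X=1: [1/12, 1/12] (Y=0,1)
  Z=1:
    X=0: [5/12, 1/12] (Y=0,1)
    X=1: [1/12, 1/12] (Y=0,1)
0.0148 dits

Conditional mutual information: I(X;Y|Z) = H(X|Z) + H(Y|Z) - H(X,Y|Z)

H(Z) = 0.2764
H(X,Z) = 0.5396 → H(X|Z) = 0.2632
H(Y,Z) = 0.5396 → H(Y|Z) = 0.2632
H(X,Y,Z) = 0.7879 → H(X,Y|Z) = 0.5115

I(X;Y|Z) = 0.2632 + 0.2632 - 0.5115 = 0.0148 dits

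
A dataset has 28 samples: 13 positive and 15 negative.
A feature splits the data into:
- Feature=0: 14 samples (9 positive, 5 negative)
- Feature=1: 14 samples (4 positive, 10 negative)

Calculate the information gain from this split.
0.0946 bits

Information Gain = H(Y) - H(Y|Feature)

Before split:
P(positive) = 13/28 = 0.4643
H(Y) = 0.9963 bits

After split:
Feature=0: H = 0.9403 bits (weight = 14/28)
Feature=1: H = 0.8631 bits (weight = 14/28)
H(Y|Feature) = (14/28)×0.9403 + (14/28)×0.8631 = 0.9017 bits

Information Gain = 0.9963 - 0.9017 = 0.0946 bits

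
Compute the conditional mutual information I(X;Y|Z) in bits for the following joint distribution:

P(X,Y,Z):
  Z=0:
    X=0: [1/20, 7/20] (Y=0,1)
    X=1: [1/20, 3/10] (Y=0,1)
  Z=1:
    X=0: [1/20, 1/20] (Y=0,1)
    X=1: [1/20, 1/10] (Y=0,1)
0.0054 bits

Conditional mutual information: I(X;Y|Z) = H(X|Z) + H(Y|Z) - H(X,Y|Z)

H(Z) = 0.8113
H(X,Z) = 1.8016 → H(X|Z) = 0.9903
H(Y,Z) = 1.4789 → H(Y|Z) = 0.6676
H(X,Y,Z) = 2.4639 → H(X,Y|Z) = 1.6526

I(X;Y|Z) = 0.9903 + 0.6676 - 1.6526 = 0.0054 bits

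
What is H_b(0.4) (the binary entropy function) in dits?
0.2923 dits

The binary entropy function is:
H(p) = -p log(p) - (1-p) log(1-p)

H(0.4) = -0.4 × log_10(0.4) - 0.6 × log_10(0.6)
H(0.4) = 0.2923 dits

Note: Binary entropy is maximized at p=0.5 (H=1 bit) and minimized at p=0 or p=1 (H=0).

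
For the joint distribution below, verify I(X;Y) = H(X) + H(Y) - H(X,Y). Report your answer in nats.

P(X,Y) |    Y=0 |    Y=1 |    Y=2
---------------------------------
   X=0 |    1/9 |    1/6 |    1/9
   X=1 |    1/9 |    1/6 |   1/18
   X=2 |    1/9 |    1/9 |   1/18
I(X;Y) = 0.0111 nats

Mutual information has multiple equivalent forms:
- I(X;Y) = H(X) - H(X|Y)
- I(X;Y) = H(Y) - H(Y|X)
- I(X;Y) = H(X) + H(Y) - H(X,Y)

Computing all quantities:
H(X) = 1.0893, H(Y) = 1.0609, H(X,Y) = 2.1391
H(X|Y) = 1.0782, H(Y|X) = 1.0498

Verification:
H(X) - H(X|Y) = 1.0893 - 1.0782 = 0.0111
H(Y) - H(Y|X) = 1.0609 - 1.0498 = 0.0111
H(X) + H(Y) - H(X,Y) = 1.0893 + 1.0609 - 2.1391 = 0.0111

All forms give I(X;Y) = 0.0111 nats. ✓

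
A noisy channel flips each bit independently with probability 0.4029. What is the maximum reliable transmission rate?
0.0274 bits

For a binary symmetric channel (BSC) with error probability p:
Capacity C = 1 - H(p) bits per symbol

where H(p) = -p log₂(p) - (1-p) log₂(1-p) is the binary entropy function.

H(0.4029) = 0.9726 bits
C = 1 - 0.9726 = 0.0274 bits per symbol

This means we can reliably transmit up to 0.0274 bits of information per channel use.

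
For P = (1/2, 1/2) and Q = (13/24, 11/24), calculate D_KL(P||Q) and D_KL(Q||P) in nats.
D_KL(P||Q) = 0.0035, D_KL(Q||P) = 0.0035

KL divergence is not symmetric: D_KL(P||Q) ≠ D_KL(Q||P) in general.

D_KL(P||Q) = 0.0035 nats
D_KL(Q||P) = 0.0035 nats

In this case they happen to be equal (to 4 decimal places).

This asymmetry is why KL divergence is not a true distance metric.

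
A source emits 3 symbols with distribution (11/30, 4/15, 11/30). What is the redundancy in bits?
0.0150 bits

Redundancy measures how far a source is from maximum entropy:
R = H_max - H(X)

Maximum entropy for 3 symbols: H_max = log_2(3) = 1.5850 bits
Actual entropy: H(X) = 1.5700 bits
Redundancy: R = 1.5850 - 1.5700 = 0.0150 bits

This redundancy represents potential for compression: the source could be compressed by 0.0150 bits per symbol.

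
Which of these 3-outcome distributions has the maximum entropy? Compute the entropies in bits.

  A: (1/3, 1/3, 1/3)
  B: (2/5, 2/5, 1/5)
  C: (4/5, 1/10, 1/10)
A

For a discrete distribution over n outcomes, entropy is maximized by the uniform distribution.

Computing entropies:
H(A) = 1.5850 bits
H(B) = 1.5219 bits
H(C) = 0.9219 bits

The uniform distribution (where all probabilities equal 1/3) achieves the maximum entropy of log_2(3) = 1.5850 bits.

Distribution A has the highest entropy.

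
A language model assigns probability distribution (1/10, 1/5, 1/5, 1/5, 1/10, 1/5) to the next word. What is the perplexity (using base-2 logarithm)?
5.7435

Perplexity is 2^H (or exp(H) for natural log).

First, H = -Σ p log p = 2.5219 bits
Perplexity = 2^2.5219 = 5.7435

Interpretation: The model's uncertainty is equivalent to choosing uniformly among 5.7 options.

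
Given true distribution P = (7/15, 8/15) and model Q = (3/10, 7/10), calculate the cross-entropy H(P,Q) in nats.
0.7521 nats

Cross-entropy: H(P,Q) = -Σ p(x) log q(x)

Alternatively: H(P,Q) = H(P) + D_KL(P||Q)
H(P) = 0.6909 nats
D_KL(P||Q) = 0.0612 nats

H(P,Q) = 0.6909 + 0.0612 = 0.7521 nats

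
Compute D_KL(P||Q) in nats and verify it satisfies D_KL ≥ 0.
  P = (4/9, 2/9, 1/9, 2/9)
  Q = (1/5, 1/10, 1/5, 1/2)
0.2868 nats

KL divergence satisfies the Gibbs inequality: D_KL(P||Q) ≥ 0 for all distributions P, Q.

D_KL(P||Q) = Σ p(x) log(p(x)/q(x))
Term by term:
  x=0: 4/9 × log_e[(4/9)/(1/5)] = 0.3549
  x=1: 2/9 × log_e[(2/9)/(1/10)] = 0.1774
  x=2: 1/9 × log_e[(1/9)/(1/5)] = -0.0653
  x=3: 2/9 × log_e[(2/9)/(1/2)] = -0.1802
D_KL(P||Q) = 0.2868 nats

D_KL(P||Q) = 0.2868 ≥ 0 ✓

This non-negativity is a fundamental property: relative entropy cannot be negative because it measures how different Q is from P.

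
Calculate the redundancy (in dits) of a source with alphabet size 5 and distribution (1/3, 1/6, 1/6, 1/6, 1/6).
0.0212 dits

Redundancy measures how far a source is from maximum entropy:
R = H_max - H(X)

Maximum entropy for 5 symbols: H_max = log_10(5) = 0.6990 dits
Actual entropy: H(X) = 0.6778 dits
Redundancy: R = 0.6990 - 0.6778 = 0.0212 dits

This redundancy represents potential for compression: the source could be compressed by 0.0212 dits per symbol.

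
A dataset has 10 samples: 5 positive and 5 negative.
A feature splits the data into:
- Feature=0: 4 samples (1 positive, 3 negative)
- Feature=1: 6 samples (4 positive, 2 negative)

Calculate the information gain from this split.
0.1245 bits

Information Gain = H(Y) - H(Y|Feature)

Before split:
P(positive) = 5/10 = 0.5000
H(Y) = 1.0000 bits

After split:
Feature=0: H = 0.8113 bits (weight = 4/10)
Feature=1: H = 0.9183 bits (weight = 6/10)
H(Y|Feature) = (4/10)×0.8113 + (6/10)×0.9183 = 0.8755 bits

Information Gain = 1.0000 - 0.8755 = 0.1245 bits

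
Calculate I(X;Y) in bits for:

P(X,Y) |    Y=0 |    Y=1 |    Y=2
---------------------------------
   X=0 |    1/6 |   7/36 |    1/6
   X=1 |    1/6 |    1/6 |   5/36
0.0011 bits

Mutual information: I(X;Y) = H(X) + H(Y) - H(X,Y)

Marginals:
P(X) = (19/36, 17/36), H(X) = 0.9978 bits
P(Y) = (1/3, 13/36, 11/36), H(Y) = 1.5816 bits

Joint entropy: H(X,Y) = 2.5783 bits

I(X;Y) = 0.9978 + 1.5816 - 2.5783 = 0.0011 bits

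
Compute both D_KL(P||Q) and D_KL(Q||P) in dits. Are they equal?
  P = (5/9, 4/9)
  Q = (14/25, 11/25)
D_KL(P||Q) = 0.0000, D_KL(Q||P) = 0.0000

KL divergence is not symmetric: D_KL(P||Q) ≠ D_KL(Q||P) in general.

D_KL(P||Q) = 0.0000 dits
D_KL(Q||P) = 0.0000 dits

In this case they happen to be equal (to 4 decimal places).

This asymmetry is why KL divergence is not a true distance metric.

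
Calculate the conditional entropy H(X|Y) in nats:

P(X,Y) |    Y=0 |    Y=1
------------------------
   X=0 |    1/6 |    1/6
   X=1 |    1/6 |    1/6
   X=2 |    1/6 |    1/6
1.0986 nats

Using the chain rule: H(X|Y) = H(X,Y) - H(Y)

First, compute H(X,Y) = 1.7918 nats

Marginal P(Y) = (1/2, 1/2)
H(Y) = 0.6931 nats

H(X|Y) = H(X,Y) - H(Y) = 1.7918 - 0.6931 = 1.0986 nats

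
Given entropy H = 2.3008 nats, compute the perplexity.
9.9822

Perplexity is e^H (or exp(H) for natural log).

H = 2.3008 nats
Perplexity = e^2.3008 = 9.9822

Interpretation: The model's uncertainty is equivalent to choosing uniformly among 10.0 options.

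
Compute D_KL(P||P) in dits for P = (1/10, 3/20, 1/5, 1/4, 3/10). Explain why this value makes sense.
0.0000 dits

KL divergence satisfies the Gibbs inequality: D_KL(P||Q) ≥ 0 for all distributions P, Q.

D_KL(P||Q) = Σ p(x) log(p(x)/q(x))
Each term is p(x) × log_10(p(x)/p(x)) = p(x) × log_10(1) = 0, so the sum is 0.
D_KL(P||Q) = 0.0000 dits

When P = Q, the KL divergence is exactly 0, as there is no 'divergence' between identical distributions.

This non-negativity is a fundamental property: relative entropy cannot be negative because it measures how different Q is from P.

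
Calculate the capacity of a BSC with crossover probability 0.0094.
0.9232 bits

For a binary symmetric channel (BSC) with error probability p:
Capacity C = 1 - H(p) bits per symbol

where H(p) = -p log₂(p) - (1-p) log₂(1-p) is the binary entropy function.

H(0.0094) = 0.0768 bits
C = 1 - 0.0768 = 0.9232 bits per symbol

This means we can reliably transmit up to 0.9232 bits of information per channel use.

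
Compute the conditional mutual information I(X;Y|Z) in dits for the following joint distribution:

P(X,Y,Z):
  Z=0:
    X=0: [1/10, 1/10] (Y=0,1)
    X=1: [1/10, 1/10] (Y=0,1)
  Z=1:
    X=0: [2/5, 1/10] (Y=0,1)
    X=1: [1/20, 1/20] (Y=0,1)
0.0078 dits

Conditional mutual information: I(X;Y|Z) = H(X|Z) + H(Y|Z) - H(X,Y|Z)

H(Z) = 0.2923
H(X,Z) = 0.5301 → H(X|Z) = 0.2378
H(Y,Z) = 0.5592 → H(Y|Z) = 0.2669
H(X,Y,Z) = 0.7893 → H(X,Y|Z) = 0.4970

I(X;Y|Z) = 0.2378 + 0.2669 - 0.4970 = 0.0078 dits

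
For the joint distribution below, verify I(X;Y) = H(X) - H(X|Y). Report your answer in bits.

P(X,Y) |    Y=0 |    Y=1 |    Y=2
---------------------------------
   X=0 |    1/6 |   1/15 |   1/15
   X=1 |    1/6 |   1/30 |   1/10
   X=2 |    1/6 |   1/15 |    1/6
I(X;Y) = 0.0297 bits

Mutual information has multiple equivalent forms:
- I(X;Y) = H(X) - H(X|Y)
- I(X;Y) = H(Y) - H(Y|X)
- I(X;Y) = H(X) + H(Y) - H(X,Y)

Computing all quantities:
H(X) = 1.5710, H(Y) = 1.4591, H(X,Y) = 3.0004
H(X|Y) = 1.5413, H(Y|X) = 1.4295

Verification:
H(X) - H(X|Y) = 1.5710 - 1.5413 = 0.0297
H(Y) - H(Y|X) = 1.4591 - 1.4295 = 0.0297
H(X) + H(Y) - H(X,Y) = 1.5710 + 1.4591 - 3.0004 = 0.0297

All forms give I(X;Y) = 0.0297 bits. ✓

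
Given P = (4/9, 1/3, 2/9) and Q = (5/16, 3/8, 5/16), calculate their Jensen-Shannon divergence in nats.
0.0102 nats

Jensen-Shannon divergence is:
JSD(P||Q) = 0.5 × D_KL(P||M) + 0.5 × D_KL(Q||M)
where M = 0.5 × (P + Q) is the mixture distribution.

M = 0.5 × (4/9, 1/3, 2/9) + 0.5 × (5/16, 3/8, 5/16) = (0.378472, 0.354167, 0.267361)

D_KL(P||M) = 0.0101 nats
D_KL(Q||M) = 0.0103 nats

JSD(P||Q) = 0.5 × 0.0101 + 0.5 × 0.0103 = 0.0102 nats

Unlike KL divergence, JSD is symmetric and bounded: 0 ≤ JSD ≤ log(2).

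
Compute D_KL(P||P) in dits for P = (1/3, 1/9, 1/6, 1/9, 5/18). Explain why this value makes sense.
0.0000 dits

KL divergence satisfies the Gibbs inequality: D_KL(P||Q) ≥ 0 for all distributions P, Q.

D_KL(P||Q) = Σ p(x) log(p(x)/q(x))
Each term is p(x) × log_10(p(x)/p(x)) = p(x) × log_10(1) = 0, so the sum is 0.
D_KL(P||Q) = 0.0000 dits

When P = Q, the KL divergence is exactly 0, as there is no 'divergence' between identical distributions.

This non-negativity is a fundamental property: relative entropy cannot be negative because it measures how different Q is from P.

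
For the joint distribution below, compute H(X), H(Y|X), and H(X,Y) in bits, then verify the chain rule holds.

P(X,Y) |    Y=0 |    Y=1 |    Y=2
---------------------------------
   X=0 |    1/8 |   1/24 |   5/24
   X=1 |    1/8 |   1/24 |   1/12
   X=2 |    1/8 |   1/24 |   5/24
H(X,Y) = 2.9398, H(X) = 1.5613, H(Y|X) = 1.3785 (all in bits)

Chain rule: H(X,Y) = H(X) + H(Y|X)

Left side — joint entropy directly:
H(X,Y) = -Σ p(x,y) log p(x,y) = 2.9398 bits

Right side — compute H(Y|X) from the conditional distributions:
P(X) = (3/8, 1/4, 3/8), so H(X) = 1.5613 bits
H(Y|X) = Σ_x P(X=x) · H(Y|X=x):
  P(Y|X=0) = (1/3, 1/9, 5/9), H(Y|X=0) = 1.3516, weight P(X=0) = 3/8
  P(Y|X=1) = (1/2, 1/6, 1/3), H(Y|X=1) = 1.4591, weight P(X=1) = 1/4
  P(Y|X=2) = (1/3, 1/9, 5/9), H(Y|X=2) = 1.3516, weight P(X=2) = 3/8
H(Y|X) = 1.3785 bits

H(X) + H(Y|X) = 1.5613 + 1.3785 = 2.9398 bits

Both sides equal 2.9398 bits. ✓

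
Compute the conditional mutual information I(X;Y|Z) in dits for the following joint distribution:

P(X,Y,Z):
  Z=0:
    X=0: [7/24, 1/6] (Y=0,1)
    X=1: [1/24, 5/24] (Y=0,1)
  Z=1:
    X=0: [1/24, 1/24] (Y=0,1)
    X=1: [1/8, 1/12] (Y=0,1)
0.0338 dits

Conditional mutual information: I(X;Y|Z) = H(X|Z) + H(Y|Z) - H(X,Y|Z)

H(Z) = 0.2622
H(X,Z) = 0.5377 → H(X|Z) = 0.2755
H(Y,Z) = 0.5614 → H(Y|Z) = 0.2992
H(X,Y,Z) = 0.8030 → H(X,Y|Z) = 0.5409

I(X;Y|Z) = 0.2755 + 0.2992 - 0.5409 = 0.0338 dits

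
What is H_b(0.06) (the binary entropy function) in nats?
0.2270 nats

The binary entropy function is:
H(p) = -p log(p) - (1-p) log(1-p)

H(0.06) = -0.06 × log_e(0.06) - 0.94 × log_e(0.94)
H(0.06) = 0.2270 nats

Note: Binary entropy is maximized at p=0.5 (H=1 bit) and minimized at p=0 or p=1 (H=0).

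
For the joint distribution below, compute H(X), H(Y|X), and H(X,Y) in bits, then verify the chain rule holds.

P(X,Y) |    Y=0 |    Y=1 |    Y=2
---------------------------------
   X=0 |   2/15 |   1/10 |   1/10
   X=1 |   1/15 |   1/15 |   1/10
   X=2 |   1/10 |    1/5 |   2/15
H(X,Y) = 3.0892, H(X) = 1.5410, H(Y|X) = 1.5482 (all in bits)

Chain rule: H(X,Y) = H(X) + H(Y|X)

Left side — joint entropy directly:
H(X,Y) = -Σ p(x,y) log p(x,y) = 3.0892 bits

Right side — compute H(Y|X) from the conditional distributions:
P(X) = (1/3, 7/30, 13/30), so H(X) = 1.5410 bits
H(Y|X) = Σ_x P(X=x) · H(Y|X=x):
  P(Y|X=0) = (2/5, 3/10, 3/10), H(Y|X=0) = 1.5710, weight P(X=0) = 1/3
  P(Y|X=1) = (2/7, 2/7, 3/7), H(Y|X=1) = 1.5567, weight P(X=1) = 7/30
  P(Y|X=2) = (3/13, 6/13, 4/13), H(Y|X=2) = 1.5262, weight P(X=2) = 13/30
H(Y|X) = 1.5482 bits

H(X) + H(Y|X) = 1.5410 + 1.5482 = 3.0892 bits

Both sides equal 3.0892 bits. ✓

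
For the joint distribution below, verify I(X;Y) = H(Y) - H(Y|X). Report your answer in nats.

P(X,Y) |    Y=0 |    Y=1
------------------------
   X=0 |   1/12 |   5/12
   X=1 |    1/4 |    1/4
I(X;Y) = 0.0647 nats

Mutual information has multiple equivalent forms:
- I(X;Y) = H(X) - H(X|Y)
- I(X;Y) = H(Y) - H(Y|X)
- I(X;Y) = H(X) + H(Y) - H(X,Y)

Computing all quantities:
H(X) = 0.6931, H(Y) = 0.6365, H(X,Y) = 1.2650
H(X|Y) = 0.6285, H(Y|X) = 0.5719

Verification:
H(X) - H(X|Y) = 0.6931 - 0.6285 = 0.0647
H(Y) - H(Y|X) = 0.6365 - 0.5719 = 0.0647
H(X) + H(Y) - H(X,Y) = 0.6931 + 0.6365 - 1.2650 = 0.0647

All forms give I(X;Y) = 0.0647 nats. ✓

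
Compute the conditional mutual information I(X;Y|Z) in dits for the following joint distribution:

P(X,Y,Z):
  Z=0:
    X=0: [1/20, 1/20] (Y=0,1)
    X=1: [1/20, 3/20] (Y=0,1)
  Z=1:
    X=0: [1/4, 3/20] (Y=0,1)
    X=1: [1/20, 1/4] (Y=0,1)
0.0380 dits

Conditional mutual information: I(X;Y|Z) = H(X|Z) + H(Y|Z) - H(X,Y|Z)

H(Z) = 0.2653
H(X,Z) = 0.5558 → H(X|Z) = 0.2905
H(Y,Z) = 0.5558 → H(Y|Z) = 0.2905
H(X,Y,Z) = 0.8084 → H(X,Y|Z) = 0.5431

I(X;Y|Z) = 0.2905 + 0.2905 - 0.5431 = 0.0380 dits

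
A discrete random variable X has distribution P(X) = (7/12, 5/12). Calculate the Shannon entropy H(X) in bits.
0.9799 bits

Shannon entropy is H(X) = -Σ p(x) log p(x).

For P = (7/12, 5/12):
H = -7/12 × log_2(7/12) -5/12 × log_2(5/12)
H = 0.9799 bits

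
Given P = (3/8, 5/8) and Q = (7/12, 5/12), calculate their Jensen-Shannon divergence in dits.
0.0095 dits

Jensen-Shannon divergence is:
JSD(P||Q) = 0.5 × D_KL(P||M) + 0.5 × D_KL(Q||M)
where M = 0.5 × (P + Q) is the mixture distribution.

M = 0.5 × (3/8, 5/8) + 0.5 × (7/12, 5/12) = (0.479167, 0.520833)

D_KL(P||M) = 0.0096 dits
D_KL(Q||M) = 0.0095 dits

JSD(P||Q) = 0.5 × 0.0096 + 0.5 × 0.0095 = 0.0095 dits

Unlike KL divergence, JSD is symmetric and bounded: 0 ≤ JSD ≤ log(2).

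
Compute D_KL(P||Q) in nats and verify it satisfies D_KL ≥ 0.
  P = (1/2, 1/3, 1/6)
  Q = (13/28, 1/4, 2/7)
0.0431 nats

KL divergence satisfies the Gibbs inequality: D_KL(P||Q) ≥ 0 for all distributions P, Q.

D_KL(P||Q) = Σ p(x) log(p(x)/q(x))
Term by term:
  x=0: 1/2 × log_e[(1/2)/(13/28)] = 0.0371
  x=1: 1/3 × log_e[(1/3)/(1/4)] = 0.0959
  x=2: 1/6 × log_e[(1/6)/(2/7)] = -0.0898
D_KL(P||Q) = 0.0431 nats

D_KL(P||Q) = 0.0431 ≥ 0 ✓

This non-negativity is a fundamental property: relative entropy cannot be negative because it measures how different Q is from P.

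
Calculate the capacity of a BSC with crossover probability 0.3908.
0.0347 bits

For a binary symmetric channel (BSC) with error probability p:
Capacity C = 1 - H(p) bits per symbol

where H(p) = -p log₂(p) - (1-p) log₂(1-p) is the binary entropy function.

H(0.3908) = 0.9653 bits
C = 1 - 0.9653 = 0.0347 bits per symbol

This means we can reliably transmit up to 0.0347 bits of information per channel use.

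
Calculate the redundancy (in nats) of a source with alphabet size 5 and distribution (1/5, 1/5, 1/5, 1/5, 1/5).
0.0000 nats

Redundancy measures how far a source is from maximum entropy:
R = H_max - H(X)

Maximum entropy for 5 symbols: H_max = log_e(5) = 1.6094 nats
Actual entropy: H(X) = 1.6094 nats
Redundancy: R = 1.6094 - 1.6094 = 0.0000 nats

This redundancy represents potential for compression: the source could be compressed by 0.0000 nats per symbol.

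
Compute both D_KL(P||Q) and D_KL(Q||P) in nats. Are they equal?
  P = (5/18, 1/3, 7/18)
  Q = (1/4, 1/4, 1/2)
D_KL(P||Q) = 0.0274, D_KL(Q||P) = 0.0274

KL divergence is not symmetric: D_KL(P||Q) ≠ D_KL(Q||P) in general.

D_KL(P||Q) = 0.0274 nats
D_KL(Q||P) = 0.0274 nats

In this case they happen to be equal (to 4 decimal places).

This asymmetry is why KL divergence is not a true distance metric.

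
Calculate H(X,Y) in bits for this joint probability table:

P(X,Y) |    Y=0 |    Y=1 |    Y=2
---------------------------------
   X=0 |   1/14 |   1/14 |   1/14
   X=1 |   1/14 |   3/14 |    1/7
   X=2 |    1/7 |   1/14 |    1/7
3.0391 bits

Joint entropy is H(X,Y) = -Σ_{x,y} p(x,y) log p(x,y).

Summing over all non-zero entries:
H(X,Y) = -[1/14·log_2(1/14) + 1/14·log_2(1/14) + 1/14·log_2(1/14) + 1/14·log_2(1/14) + 3/14·log_2(3/14) + 1/7·log_2(1/7) + 1/7·log_2(1/7) + 1/14·log_2(1/14) + 1/7·log_2(1/7)]
H(X,Y) = 3.0391 bits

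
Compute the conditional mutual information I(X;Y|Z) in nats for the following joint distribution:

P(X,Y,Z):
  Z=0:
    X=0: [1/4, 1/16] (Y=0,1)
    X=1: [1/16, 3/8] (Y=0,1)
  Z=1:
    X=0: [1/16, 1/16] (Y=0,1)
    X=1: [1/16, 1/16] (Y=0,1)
0.1736 nats

Conditional mutual information: I(X;Y|Z) = H(X|Z) + H(Y|Z) - H(X,Y|Z)

H(Z) = 0.5623
H(X,Z) = 1.2450 → H(X|Z) = 0.6827
H(Y,Z) = 1.2450 → H(Y|Z) = 0.6827
H(X,Y,Z) = 1.7541 → H(X,Y|Z) = 1.1918

I(X;Y|Z) = 0.6827 + 0.6827 - 1.1918 = 0.1736 nats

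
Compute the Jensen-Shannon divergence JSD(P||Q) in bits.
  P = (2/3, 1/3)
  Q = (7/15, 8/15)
0.0296 bits

Jensen-Shannon divergence is:
JSD(P||Q) = 0.5 × D_KL(P||M) + 0.5 × D_KL(Q||M)
where M = 0.5 × (P + Q) is the mixture distribution.

M = 0.5 × (2/3, 1/3) + 0.5 × (7/15, 8/15) = (17/30, 13/30)

D_KL(P||M) = 0.0301 bits
D_KL(Q||M) = 0.0290 bits

JSD(P||Q) = 0.5 × 0.0301 + 0.5 × 0.0290 = 0.0296 bits

Unlike KL divergence, JSD is symmetric and bounded: 0 ≤ JSD ≤ log(2).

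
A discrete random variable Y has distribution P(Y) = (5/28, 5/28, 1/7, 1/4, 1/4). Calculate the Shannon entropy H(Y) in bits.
2.2887 bits

Shannon entropy is H(X) = -Σ p(x) log p(x).

For P = (5/28, 5/28, 1/7, 1/4, 1/4):
H = -5/28 × log_2(5/28) -5/28 × log_2(5/28) -1/7 × log_2(1/7) -1/4 × log_2(1/4) -1/4 × log_2(1/4)
H = 2.2887 bits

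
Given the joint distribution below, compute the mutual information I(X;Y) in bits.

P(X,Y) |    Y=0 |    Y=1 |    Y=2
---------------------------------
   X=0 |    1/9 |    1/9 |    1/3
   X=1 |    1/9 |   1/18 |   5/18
0.0083 bits

Mutual information: I(X;Y) = H(X) + H(Y) - H(X,Y)

Marginals:
P(X) = (5/9, 4/9), H(X) = 0.9911 bits
P(Y) = (2/9, 1/6, 11/18), H(Y) = 1.3472 bits

Joint entropy: H(X,Y) = 2.3300 bits

I(X;Y) = 0.9911 + 1.3472 - 2.3300 = 0.0083 bits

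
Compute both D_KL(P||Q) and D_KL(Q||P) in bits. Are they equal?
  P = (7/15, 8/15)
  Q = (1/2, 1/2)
D_KL(P||Q) = 0.0032, D_KL(Q||P) = 0.0032

KL divergence is not symmetric: D_KL(P||Q) ≠ D_KL(Q||P) in general.

D_KL(P||Q) = 0.0032 bits
D_KL(Q||P) = 0.0032 bits

In this case they happen to be equal (to 4 decimal places).

This asymmetry is why KL divergence is not a true distance metric.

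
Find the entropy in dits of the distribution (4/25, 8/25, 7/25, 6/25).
0.5892 dits

Shannon entropy is H(X) = -Σ p(x) log p(x).

For P = (4/25, 8/25, 7/25, 6/25):
H = -4/25 × log_10(4/25) -8/25 × log_10(8/25) -7/25 × log_10(7/25) -6/25 × log_10(6/25)
H = 0.5892 dits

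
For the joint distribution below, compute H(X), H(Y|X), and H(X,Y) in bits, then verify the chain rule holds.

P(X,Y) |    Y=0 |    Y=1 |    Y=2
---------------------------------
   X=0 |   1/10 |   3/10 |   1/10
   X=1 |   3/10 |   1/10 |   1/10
H(X,Y) = 2.3710, H(X) = 1.0000, H(Y|X) = 1.3710 (all in bits)

Chain rule: H(X,Y) = H(X) + H(Y|X)

Left side — joint entropy directly:
H(X,Y) = -Σ p(x,y) log p(x,y) = 2.3710 bits

Right side — compute H(Y|X) from the conditional distributions:
P(X) = (1/2, 1/2), so H(X) = 1.0000 bits
H(Y|X) = Σ_x P(X=x) · H(Y|X=x):
  P(Y|X=0) = (1/5, 3/5, 1/5), H(Y|X=0) = 1.3710, weight P(X=0) = 1/2
  P(Y|X=1) = (3/5, 1/5, 1/5), H(Y|X=1) = 1.3710, weight P(X=1) = 1/2
H(Y|X) = 1.3710 bits

H(X) + H(Y|X) = 1.0000 + 1.3710 = 2.3710 bits

Both sides equal 2.3710 bits. ✓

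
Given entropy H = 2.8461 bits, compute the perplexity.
7.1905

Perplexity is 2^H (or exp(H) for natural log).

H = 2.8461 bits
Perplexity = 2^2.8461 = 7.1905

Interpretation: The model's uncertainty is equivalent to choosing uniformly among 7.2 options.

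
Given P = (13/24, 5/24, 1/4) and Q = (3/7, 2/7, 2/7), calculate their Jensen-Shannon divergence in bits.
0.0100 bits

Jensen-Shannon divergence is:
JSD(P||Q) = 0.5 × D_KL(P||M) + 0.5 × D_KL(Q||M)
where M = 0.5 × (P + Q) is the mixture distribution.

M = 0.5 × (13/24, 5/24, 1/4) + 0.5 × (3/7, 2/7, 2/7) = (0.485119, 0.247024, 0.267857)

D_KL(P||M) = 0.0101 bits
D_KL(Q||M) = 0.0100 bits

JSD(P||Q) = 0.5 × 0.0101 + 0.5 × 0.0100 = 0.0100 bits

Unlike KL divergence, JSD is symmetric and bounded: 0 ≤ JSD ≤ log(2).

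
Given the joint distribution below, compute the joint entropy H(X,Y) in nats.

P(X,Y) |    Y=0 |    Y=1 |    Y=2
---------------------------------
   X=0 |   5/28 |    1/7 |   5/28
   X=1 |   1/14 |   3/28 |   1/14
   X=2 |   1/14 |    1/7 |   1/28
2.0951 nats

Joint entropy is H(X,Y) = -Σ_{x,y} p(x,y) log p(x,y).

Summing over all non-zero entries:
H(X,Y) = -[5/28·log_e(5/28) + 1/7·log_e(1/7) + 5/28·log_e(5/28) + 1/14·log_e(1/14) + 3/28·log_e(3/28) + 1/14·log_e(1/14) + 1/14·log_e(1/14) + 1/7·log_e(1/7) + 1/28·log_e(1/28)]
H(X,Y) = 2.0951 nats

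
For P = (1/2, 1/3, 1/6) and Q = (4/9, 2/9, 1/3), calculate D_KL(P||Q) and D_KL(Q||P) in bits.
D_KL(P||Q) = 0.1133, D_KL(Q||P) = 0.1278

KL divergence is not symmetric: D_KL(P||Q) ≠ D_KL(Q||P) in general.

D_KL(P||Q) = 0.1133 bits
D_KL(Q||P) = 0.1278 bits

No, they are not equal!

This asymmetry is why KL divergence is not a true distance metric.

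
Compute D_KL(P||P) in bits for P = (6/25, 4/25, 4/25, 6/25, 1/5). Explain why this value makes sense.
0.0000 bits

KL divergence satisfies the Gibbs inequality: D_KL(P||Q) ≥ 0 for all distributions P, Q.

D_KL(P||Q) = Σ p(x) log(p(x)/q(x))
Each term is p(x) × log_2(p(x)/p(x)) = p(x) × log_2(1) = 0, so the sum is 0.
D_KL(P||Q) = 0.0000 bits

When P = Q, the KL divergence is exactly 0, as there is no 'divergence' between identical distributions.

This non-negativity is a fundamental property: relative entropy cannot be negative because it measures how different Q is from P.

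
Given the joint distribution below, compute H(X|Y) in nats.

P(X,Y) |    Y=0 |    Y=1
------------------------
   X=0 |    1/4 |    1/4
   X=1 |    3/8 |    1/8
0.6593 nats

Using the chain rule: H(X|Y) = H(X,Y) - H(Y)

First, compute H(X,Y) = 1.3209 nats

Marginal P(Y) = (5/8, 3/8)
H(Y) = 0.6616 nats

H(X|Y) = H(X,Y) - H(Y) = 1.3209 - 0.6616 = 0.6593 nats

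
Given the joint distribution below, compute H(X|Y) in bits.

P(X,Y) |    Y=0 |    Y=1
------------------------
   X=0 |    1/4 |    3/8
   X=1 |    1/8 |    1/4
0.9512 bits

Using the chain rule: H(X|Y) = H(X,Y) - H(Y)

First, compute H(X,Y) = 1.9056 bits

Marginal P(Y) = (3/8, 5/8)
H(Y) = 0.9544 bits

H(X|Y) = H(X,Y) - H(Y) = 1.9056 - 0.9544 = 0.9512 bits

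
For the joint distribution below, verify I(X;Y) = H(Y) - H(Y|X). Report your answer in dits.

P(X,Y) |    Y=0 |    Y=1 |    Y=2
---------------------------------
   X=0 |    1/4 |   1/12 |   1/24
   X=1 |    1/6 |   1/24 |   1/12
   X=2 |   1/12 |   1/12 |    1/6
I(X;Y) = 0.0387 dits

Mutual information has multiple equivalent forms:
- I(X;Y) = H(X) - H(X|Y)
- I(X;Y) = H(Y) - H(Y|X)
- I(X;Y) = H(X) + H(Y) - H(X,Y)

Computing all quantities:
H(X) = 0.4749, H(Y) = 0.4485, H(X,Y) = 0.8846
H(X|Y) = 0.4361, H(Y|X) = 0.4098

Verification:
H(X) - H(X|Y) = 0.4749 - 0.4361 = 0.0387
H(Y) - H(Y|X) = 0.4485 - 0.4098 = 0.0387
H(X) + H(Y) - H(X,Y) = 0.4749 + 0.4485 - 0.8846 = 0.0387

All forms give I(X;Y) = 0.0387 dits. ✓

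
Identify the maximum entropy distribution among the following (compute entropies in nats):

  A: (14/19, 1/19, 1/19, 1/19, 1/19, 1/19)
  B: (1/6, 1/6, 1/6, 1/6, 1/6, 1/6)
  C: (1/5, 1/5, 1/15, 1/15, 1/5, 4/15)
B

For a discrete distribution over n outcomes, entropy is maximized by the uniform distribution.

Computing entropies:
H(A) = 0.9999 nats
H(B) = 1.7918 nats
H(C) = 1.6792 nats

The uniform distribution (where all probabilities equal 1/6) achieves the maximum entropy of log_e(6) = 1.7918 nats.

Distribution B has the highest entropy.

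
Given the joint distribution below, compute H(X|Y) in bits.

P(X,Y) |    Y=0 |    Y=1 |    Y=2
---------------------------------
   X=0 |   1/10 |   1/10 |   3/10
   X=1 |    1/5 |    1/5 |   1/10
0.8755 bits

Using the chain rule: H(X|Y) = H(X,Y) - H(Y)

First, compute H(X,Y) = 2.4464 bits

Marginal P(Y) = (3/10, 3/10, 2/5)
H(Y) = 1.5710 bits

H(X|Y) = H(X,Y) - H(Y) = 2.4464 - 1.5710 = 0.8755 bits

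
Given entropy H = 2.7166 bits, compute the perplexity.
6.5732

Perplexity is 2^H (or exp(H) for natural log).

H = 2.7166 bits
Perplexity = 2^2.7166 = 6.5732

Interpretation: The model's uncertainty is equivalent to choosing uniformly among 6.6 options.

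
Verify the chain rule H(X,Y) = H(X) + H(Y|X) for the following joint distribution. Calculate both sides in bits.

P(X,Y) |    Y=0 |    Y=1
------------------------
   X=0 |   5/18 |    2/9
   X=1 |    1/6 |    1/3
H(X,Y) = 1.9547, H(X) = 1.0000, H(Y|X) = 0.9547 (all in bits)

Chain rule: H(X,Y) = H(X) + H(Y|X)

Left side — joint entropy directly:
H(X,Y) = -Σ p(x,y) log p(x,y) = 1.9547 bits

Right side — compute H(Y|X) from the conditional distributions:
P(X) = (1/2, 1/2), so H(X) = 1.0000 bits
H(Y|X) = Σ_x P(X=x) · H(Y|X=x):
  P(Y|X=0) = (5/9, 4/9), H(Y|X=0) = 0.9911, weight P(X=0) = 1/2
  P(Y|X=1) = (1/3, 2/3), H(Y|X=1) = 0.9183, weight P(X=1) = 1/2
H(Y|X) = 0.9547 bits

H(X) + H(Y|X) = 1.0000 + 0.9547 = 1.9547 bits

Both sides equal 1.9547 bits. ✓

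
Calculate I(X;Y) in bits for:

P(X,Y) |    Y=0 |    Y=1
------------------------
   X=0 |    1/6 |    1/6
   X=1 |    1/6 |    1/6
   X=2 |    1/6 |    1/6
0.0000 bits

Mutual information: I(X;Y) = H(X) + H(Y) - H(X,Y)

Marginals:
P(X) = (1/3, 1/3, 1/3), H(X) = 1.5850 bits
P(Y) = (1/2, 1/2), H(Y) = 1.0000 bits

Joint entropy: H(X,Y) = 2.5850 bits

I(X;Y) = 1.5850 + 1.0000 - 2.5850 = 0.0000 bits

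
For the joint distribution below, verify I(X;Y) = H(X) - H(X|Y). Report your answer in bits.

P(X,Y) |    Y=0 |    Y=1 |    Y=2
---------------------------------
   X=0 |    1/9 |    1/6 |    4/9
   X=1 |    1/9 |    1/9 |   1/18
I(X;Y) = 0.1088 bits

Mutual information has multiple equivalent forms:
- I(X;Y) = H(X) - H(X|Y)
- I(X;Y) = H(Y) - H(Y|X)
- I(X;Y) = H(X) + H(Y) - H(X,Y)

Computing all quantities:
H(X) = 0.8524, H(Y) = 1.4955, H(X,Y) = 2.2391
H(X|Y) = 0.7436, H(Y|X) = 1.3867

Verification:
H(X) - H(X|Y) = 0.8524 - 0.7436 = 0.1088
H(Y) - H(Y|X) = 1.4955 - 1.3867 = 0.1088
H(X) + H(Y) - H(X,Y) = 0.8524 + 1.4955 - 2.2391 = 0.1088

All forms give I(X;Y) = 0.1088 bits. ✓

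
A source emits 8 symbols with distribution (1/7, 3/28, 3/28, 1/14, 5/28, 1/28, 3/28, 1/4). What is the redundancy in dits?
0.0529 dits

Redundancy measures how far a source is from maximum entropy:
R = H_max - H(X)

Maximum entropy for 8 symbols: H_max = log_10(8) = 0.9031 dits
Actual entropy: H(X) = 0.8502 dits
Redundancy: R = 0.9031 - 0.8502 = 0.0529 dits

This redundancy represents potential for compression: the source could be compressed by 0.0529 dits per symbol.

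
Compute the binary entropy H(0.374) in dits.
0.2871 dits

The binary entropy function is:
H(p) = -p log(p) - (1-p) log(1-p)

H(0.374) = -0.374 × log_10(0.374) - 0.626 × log_10(0.626)
H(0.374) = 0.2871 dits

Note: Binary entropy is maximized at p=0.5 (H=1 bit) and minimized at p=0 or p=1 (H=0).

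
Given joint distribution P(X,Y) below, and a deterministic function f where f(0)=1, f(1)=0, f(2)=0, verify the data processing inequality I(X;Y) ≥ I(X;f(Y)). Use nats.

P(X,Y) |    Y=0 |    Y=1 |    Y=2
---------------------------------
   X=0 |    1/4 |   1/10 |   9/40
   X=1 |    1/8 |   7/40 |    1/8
I(X;Y) = 0.0348, I(X;f(Y)) = 0.0104, inequality holds: 0.0348 ≥ 0.0104

Data Processing Inequality: For any Markov chain X → Y → Z, we have I(X;Y) ≥ I(X;Z).

Here Z = f(Y) is a deterministic function of Y, forming X → Y → Z.

Original I(X;Y) = 0.0348 nats

After applying f:
P(X,Z) where Z=f(Y):
- P(X,Z=0) = P(X,Y=1) + P(X,Y=2)
- P(X,Z=1) = P(X,Y=0)

I(X;Z) = I(X;f(Y)) = 0.0104 nats

Verification: 0.0348 ≥ 0.0104 ✓

Information cannot be created by processing; the function f can only lose information about X.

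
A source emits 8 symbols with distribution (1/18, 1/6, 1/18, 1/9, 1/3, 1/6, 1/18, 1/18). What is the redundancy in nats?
0.2295 nats

Redundancy measures how far a source is from maximum entropy:
R = H_max - H(X)

Maximum entropy for 8 symbols: H_max = log_e(8) = 2.0794 nats
Actual entropy: H(X) = 1.8499 nats
Redundancy: R = 2.0794 - 1.8499 = 0.2295 nats

This redundancy represents potential for compression: the source could be compressed by 0.2295 nats per symbol.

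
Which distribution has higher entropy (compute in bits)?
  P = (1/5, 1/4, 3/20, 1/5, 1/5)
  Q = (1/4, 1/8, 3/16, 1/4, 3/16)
P

Computing entropies in bits:
H(P) = 2.3037
H(Q) = 2.2806

Distribution P has higher entropy.

Intuition: The distribution closer to uniform (more spread out) has higher entropy.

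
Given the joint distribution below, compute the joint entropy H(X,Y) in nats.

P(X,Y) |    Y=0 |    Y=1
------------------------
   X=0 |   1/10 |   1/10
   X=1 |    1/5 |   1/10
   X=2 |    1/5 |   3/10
1.6957 nats

Joint entropy is H(X,Y) = -Σ_{x,y} p(x,y) log p(x,y).

Summing over all non-zero entries:
H(X,Y) = -[1/10·log_e(1/10) + 1/10·log_e(1/10) + 1/5·log_e(1/5) + 1/10·log_e(1/10) + 1/5·log_e(1/5) + 3/10·log_e(3/10)]
H(X,Y) = 1.6957 nats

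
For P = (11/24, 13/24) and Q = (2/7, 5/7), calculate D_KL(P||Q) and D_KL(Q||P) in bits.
D_KL(P||Q) = 0.0963, D_KL(Q||P) = 0.0903

KL divergence is not symmetric: D_KL(P||Q) ≠ D_KL(Q||P) in general.

D_KL(P||Q) = 0.0963 bits
D_KL(Q||P) = 0.0903 bits

No, they are not equal!

This asymmetry is why KL divergence is not a true distance metric.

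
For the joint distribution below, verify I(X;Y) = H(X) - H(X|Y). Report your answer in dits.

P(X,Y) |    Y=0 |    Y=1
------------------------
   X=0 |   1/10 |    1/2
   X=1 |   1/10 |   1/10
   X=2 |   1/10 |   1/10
I(X;Y) = 0.0275 dits

Mutual information has multiple equivalent forms:
- I(X;Y) = H(X) - H(X|Y)
- I(X;Y) = H(Y) - H(Y|X)
- I(X;Y) = H(X) + H(Y) - H(X,Y)

Computing all quantities:
H(X) = 0.4127, H(Y) = 0.2653, H(X,Y) = 0.6505
H(X|Y) = 0.3852, H(Y|X) = 0.2378

Verification:
H(X) - H(X|Y) = 0.4127 - 0.3852 = 0.0275
H(Y) - H(Y|X) = 0.2653 - 0.2378 = 0.0275
H(X) + H(Y) - H(X,Y) = 0.4127 + 0.2653 - 0.6505 = 0.0275

All forms give I(X;Y) = 0.0275 dits. ✓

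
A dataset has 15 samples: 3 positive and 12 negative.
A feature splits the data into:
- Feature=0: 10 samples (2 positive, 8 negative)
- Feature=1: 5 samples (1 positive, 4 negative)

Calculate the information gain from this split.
0.0000 bits

Information Gain = H(Y) - H(Y|Feature)

Before split:
P(positive) = 3/15 = 0.2000
H(Y) = 0.7219 bits

After split:
Feature=0: H = 0.7219 bits (weight = 10/15)
Feature=1: H = 0.7219 bits (weight = 5/15)
H(Y|Feature) = (10/15)×0.7219 + (5/15)×0.7219 = 0.7219 bits

Information Gain = 0.7219 - 0.7219 = 0.0000 bits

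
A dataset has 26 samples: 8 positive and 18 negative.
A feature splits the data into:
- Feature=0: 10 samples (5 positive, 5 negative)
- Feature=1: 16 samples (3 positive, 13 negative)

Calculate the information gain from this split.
0.0774 bits

Information Gain = H(Y) - H(Y|Feature)

Before split:
P(positive) = 8/26 = 0.3077
H(Y) = 0.8905 bits

After split:
Feature=0: H = 1.0000 bits (weight = 10/26)
Feature=1: H = 0.6962 bits (weight = 16/26)
H(Y|Feature) = (10/26)×1.0000 + (16/26)×0.6962 = 0.8131 bits

Information Gain = 0.8905 - 0.8131 = 0.0774 bits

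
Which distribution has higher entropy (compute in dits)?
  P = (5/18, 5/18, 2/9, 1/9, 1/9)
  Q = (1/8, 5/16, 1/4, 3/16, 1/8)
Q

Computing entropies in dits:
H(P) = 0.6663
H(Q) = 0.6705

Distribution Q has higher entropy.

Intuition: The distribution closer to uniform (more spread out) has higher entropy.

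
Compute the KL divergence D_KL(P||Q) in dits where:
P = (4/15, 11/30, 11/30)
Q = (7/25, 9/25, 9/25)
0.0002 dits

KL divergence: D_KL(P||Q) = Σ p(x) log(p(x)/q(x))

Computing term by term:
  x=0: 4/15 × log_10[(4/15)/(7/25)] = 4/15 × -0.0212 = -0.0057
  x=1: 11/30 × log_10[(11/30)/(9/25)] = 11/30 × 0.0080 = 0.0029
  x=2: 11/30 × log_10[(11/30)/(9/25)] = 11/30 × 0.0080 = 0.0029

D_KL(P||Q) = 0.0002 dits

Note: KL divergence is always non-negative and equals 0 iff P = Q.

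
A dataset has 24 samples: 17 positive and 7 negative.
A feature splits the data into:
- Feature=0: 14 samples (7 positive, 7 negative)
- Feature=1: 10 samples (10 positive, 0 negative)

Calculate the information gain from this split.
0.2875 bits

Information Gain = H(Y) - H(Y|Feature)

Before split:
P(positive) = 17/24 = 0.7083
H(Y) = 0.8709 bits

After split:
Feature=0: H = 1.0000 bits (weight = 14/24)
Feature=1: H = 0.0000 bits (weight = 10/24)
H(Y|Feature) = (14/24)×1.0000 + (10/24)×0.0000 = 0.5833 bits

Information Gain = 0.8709 - 0.5833 = 0.2875 bits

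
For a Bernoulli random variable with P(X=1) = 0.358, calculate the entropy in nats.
0.6523 nats

The binary entropy function is:
H(p) = -p log(p) - (1-p) log(1-p)

H(0.358) = -0.358 × log_e(0.358) - 0.642 × log_e(0.642)
H(0.358) = 0.6523 nats

Note: Binary entropy is maximized at p=0.5 (H=1 bit) and minimized at p=0 or p=1 (H=0).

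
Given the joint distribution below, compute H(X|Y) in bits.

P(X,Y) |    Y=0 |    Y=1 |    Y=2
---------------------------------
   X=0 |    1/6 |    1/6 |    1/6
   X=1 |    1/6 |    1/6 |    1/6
1.0000 bits

Using the chain rule: H(X|Y) = H(X,Y) - H(Y)

First, compute H(X,Y) = 2.5850 bits

Marginal P(Y) = (1/3, 1/3, 1/3)
H(Y) = 1.5850 bits

H(X|Y) = H(X,Y) - H(Y) = 2.5850 - 1.5850 = 1.0000 bits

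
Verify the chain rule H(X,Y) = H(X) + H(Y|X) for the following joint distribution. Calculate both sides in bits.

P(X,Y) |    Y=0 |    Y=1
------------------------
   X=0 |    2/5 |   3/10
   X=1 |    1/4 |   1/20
H(X,Y) = 1.7660, H(X) = 0.8813, H(Y|X) = 0.8847 (all in bits)

Chain rule: H(X,Y) = H(X) + H(Y|X)

Left side — joint entropy directly:
H(X,Y) = -Σ p(x,y) log p(x,y) = 1.7660 bits

Right side — compute H(Y|X) from the conditional distributions:
P(X) = (7/10, 3/10), so H(X) = 0.8813 bits
H(Y|X) = Σ_x P(X=x) · H(Y|X=x):
  P(Y|X=0) = (4/7, 3/7), H(Y|X=0) = 0.9852, weight P(X=0) = 7/10
  P(Y|X=1) = (5/6, 1/6), H(Y|X=1) = 0.6500, weight P(X=1) = 3/10
H(Y|X) = 0.8847 bits

H(X) + H(Y|X) = 0.8813 + 0.8847 = 1.7660 bits

Both sides equal 1.7660 bits. ✓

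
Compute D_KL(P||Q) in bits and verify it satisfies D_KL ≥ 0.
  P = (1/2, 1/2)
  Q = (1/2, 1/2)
0.0000 bits

KL divergence satisfies the Gibbs inequality: D_KL(P||Q) ≥ 0 for all distributions P, Q.

D_KL(P||Q) = Σ p(x) log(p(x)/q(x))
Term by term:
  x=0: 1/2 × log_2[(1/2)/(1/2)] = 0.0000
  x=1: 1/2 × log_2[(1/2)/(1/2)] = 0.0000
D_KL(P||Q) = 0.0000 bits

D_KL(P||Q) = 0.0000 ≥ 0 ✓

This non-negativity is a fundamental property: relative entropy cannot be negative because it measures how different Q is from P.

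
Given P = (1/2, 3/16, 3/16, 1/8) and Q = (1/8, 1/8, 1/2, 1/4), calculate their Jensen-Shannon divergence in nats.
0.1108 nats

Jensen-Shannon divergence is:
JSD(P||Q) = 0.5 × D_KL(P||M) + 0.5 × D_KL(Q||M)
where M = 0.5 × (P + Q) is the mixture distribution.

M = 0.5 × (1/2, 3/16, 3/16, 1/8) + 0.5 × (1/8, 1/8, 1/2, 1/4) = (5/16, 5/32, 11/32, 3/16)

D_KL(P||M) = 0.1049 nats
D_KL(Q||M) = 0.1168 nats

JSD(P||Q) = 0.5 × 0.1049 + 0.5 × 0.1168 = 0.1108 nats

Unlike KL divergence, JSD is symmetric and bounded: 0 ≤ JSD ≤ log(2).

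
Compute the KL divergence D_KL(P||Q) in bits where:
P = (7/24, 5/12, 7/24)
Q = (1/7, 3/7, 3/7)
0.1215 bits

KL divergence: D_KL(P||Q) = Σ p(x) log(p(x)/q(x))

Computing term by term:
  x=0: 7/24 × log_2[(7/24)/(1/7)] = 7/24 × 1.0297 = 0.3003
  x=1: 5/12 × log_2[(5/12)/(3/7)] = 5/12 × -0.0406 = -0.0169
  x=2: 7/24 × log_2[(7/24)/(3/7)] = 7/24 × -0.5552 = -0.1619

D_KL(P||Q) = 0.1215 bits

Note: KL divergence is always non-negative and equals 0 iff P = Q.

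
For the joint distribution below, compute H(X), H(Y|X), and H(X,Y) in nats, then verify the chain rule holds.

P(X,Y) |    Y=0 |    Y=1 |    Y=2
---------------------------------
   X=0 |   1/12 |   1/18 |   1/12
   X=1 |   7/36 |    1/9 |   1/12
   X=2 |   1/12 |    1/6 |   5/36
H(X,Y) = 2.1242, H(X) = 1.0688, H(Y|X) = 1.0554 (all in nats)

Chain rule: H(X,Y) = H(X) + H(Y|X)

Left side — joint entropy directly:
H(X,Y) = -Σ p(x,y) log p(x,y) = 2.1242 nats

Right side — compute H(Y|X) from the conditional distributions:
P(X) = (2/9, 7/18, 7/18), so H(X) = 1.0688 nats
H(Y|X) = Σ_x P(X=x) · H(Y|X=x):
  P(Y|X=0) = (3/8, 1/4, 3/8), H(Y|X=0) = 1.0822, weight P(X=0) = 2/9
  P(Y|X=1) = (1/2, 2/7, 3/14), H(Y|X=1) = 1.0346, weight P(X=1) = 7/18
  P(Y|X=2) = (3/14, 3/7, 5/14), H(Y|X=2) = 1.0609, weight P(X=2) = 7/18
H(Y|X) = 1.0554 nats

H(X) + H(Y|X) = 1.0688 + 1.0554 = 2.1242 nats

Both sides equal 2.1242 nats. ✓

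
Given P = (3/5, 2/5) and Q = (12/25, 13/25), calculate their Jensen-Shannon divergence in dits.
0.0032 dits

Jensen-Shannon divergence is:
JSD(P||Q) = 0.5 × D_KL(P||M) + 0.5 × D_KL(Q||M)
where M = 0.5 × (P + Q) is the mixture distribution.

M = 0.5 × (3/5, 2/5) + 0.5 × (12/25, 13/25) = (0.54, 0.46)

D_KL(P||M) = 0.0032 dits
D_KL(Q||M) = 0.0031 dits

JSD(P||Q) = 0.5 × 0.0032 + 0.5 × 0.0031 = 0.0032 dits

Unlike KL divergence, JSD is symmetric and bounded: 0 ≤ JSD ≤ log(2).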